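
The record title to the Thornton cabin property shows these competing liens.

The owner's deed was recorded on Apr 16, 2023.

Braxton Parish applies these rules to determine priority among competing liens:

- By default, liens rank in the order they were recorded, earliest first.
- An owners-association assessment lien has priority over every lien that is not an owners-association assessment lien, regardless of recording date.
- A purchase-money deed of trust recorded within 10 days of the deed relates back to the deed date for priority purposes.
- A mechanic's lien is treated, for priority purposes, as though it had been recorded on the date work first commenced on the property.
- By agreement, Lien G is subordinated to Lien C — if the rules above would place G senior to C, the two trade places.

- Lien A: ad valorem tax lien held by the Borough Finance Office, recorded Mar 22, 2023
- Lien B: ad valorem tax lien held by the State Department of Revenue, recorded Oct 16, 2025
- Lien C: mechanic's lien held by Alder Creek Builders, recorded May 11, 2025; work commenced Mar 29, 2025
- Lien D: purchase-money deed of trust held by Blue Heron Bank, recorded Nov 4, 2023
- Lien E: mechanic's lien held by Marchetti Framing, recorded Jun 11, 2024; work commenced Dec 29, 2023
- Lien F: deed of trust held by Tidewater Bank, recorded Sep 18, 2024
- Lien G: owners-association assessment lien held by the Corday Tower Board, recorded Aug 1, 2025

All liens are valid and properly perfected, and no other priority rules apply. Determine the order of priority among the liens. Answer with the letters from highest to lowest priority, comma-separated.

C, A, D, E, F, G, B

First, effective dates: C's effective date is Mar 29, 2025, when work began; D was recorded 202 days after the deed — beyond 10 days — so no relation-back applies; E is treated as recorded Dec 29, 2023, the work-commencement date.
G is an owners-association assessment lien and takes priority over every other lien.
The other liens, earliest effective date first: A (Mar 22, 2023), D (Nov 4, 2023), E (Dec 29, 2023), F (Sep 18, 2024), C (Mar 29, 2025), B (Oct 16, 2025).
The subordination applies — G was senior to C — so G and C swap.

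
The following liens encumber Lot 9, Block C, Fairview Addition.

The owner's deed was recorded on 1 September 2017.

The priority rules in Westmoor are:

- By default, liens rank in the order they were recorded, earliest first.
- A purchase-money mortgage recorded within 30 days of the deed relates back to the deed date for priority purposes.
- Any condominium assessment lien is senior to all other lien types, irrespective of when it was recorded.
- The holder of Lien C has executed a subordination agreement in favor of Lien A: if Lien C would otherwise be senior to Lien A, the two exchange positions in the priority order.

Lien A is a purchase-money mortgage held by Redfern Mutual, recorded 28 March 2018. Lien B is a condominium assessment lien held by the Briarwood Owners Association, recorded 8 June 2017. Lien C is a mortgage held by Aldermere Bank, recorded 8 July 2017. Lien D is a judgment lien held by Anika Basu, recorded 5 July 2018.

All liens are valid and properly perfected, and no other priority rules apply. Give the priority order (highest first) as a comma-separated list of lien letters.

B, A, C, D

Effective dates: A missed the 30-day window (208 days after the deed), so its recording date stands.
B is a condominium assessment lien, so it outranks all other liens regardless of date.
Among the remaining liens, by effective date: C (8 July 2017), A (28 March 2018), D (5 July 2018).
C would otherwise be senior to A, so under the subordination agreement C and A exchange positions.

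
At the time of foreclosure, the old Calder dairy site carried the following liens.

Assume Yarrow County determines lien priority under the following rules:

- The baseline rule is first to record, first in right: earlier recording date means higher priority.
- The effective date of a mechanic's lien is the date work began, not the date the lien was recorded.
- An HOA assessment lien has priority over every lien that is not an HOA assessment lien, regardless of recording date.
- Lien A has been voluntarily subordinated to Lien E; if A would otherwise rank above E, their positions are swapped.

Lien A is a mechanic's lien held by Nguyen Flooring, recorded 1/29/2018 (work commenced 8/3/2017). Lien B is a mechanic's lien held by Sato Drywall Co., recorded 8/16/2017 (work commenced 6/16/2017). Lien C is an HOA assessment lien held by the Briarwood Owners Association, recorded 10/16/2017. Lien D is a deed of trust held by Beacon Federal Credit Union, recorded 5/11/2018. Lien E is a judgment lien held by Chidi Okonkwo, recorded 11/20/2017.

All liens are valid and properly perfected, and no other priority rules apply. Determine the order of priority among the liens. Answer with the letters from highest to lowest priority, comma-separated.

C, B, E, A, D

First, effective dates: A relates back to 8/3/2017 (work commenced); B is treated as recorded 6/16/2017, the work-commencement date.
C is an HOA assessment lien, so it outranks all other liens regardless of date.
The other liens, earliest effective date first: B (6/16/2017), A (8/3/2017), E (11/20/2017), D (5/11/2018).
Because A would otherwise rank above E, the subordination swaps them.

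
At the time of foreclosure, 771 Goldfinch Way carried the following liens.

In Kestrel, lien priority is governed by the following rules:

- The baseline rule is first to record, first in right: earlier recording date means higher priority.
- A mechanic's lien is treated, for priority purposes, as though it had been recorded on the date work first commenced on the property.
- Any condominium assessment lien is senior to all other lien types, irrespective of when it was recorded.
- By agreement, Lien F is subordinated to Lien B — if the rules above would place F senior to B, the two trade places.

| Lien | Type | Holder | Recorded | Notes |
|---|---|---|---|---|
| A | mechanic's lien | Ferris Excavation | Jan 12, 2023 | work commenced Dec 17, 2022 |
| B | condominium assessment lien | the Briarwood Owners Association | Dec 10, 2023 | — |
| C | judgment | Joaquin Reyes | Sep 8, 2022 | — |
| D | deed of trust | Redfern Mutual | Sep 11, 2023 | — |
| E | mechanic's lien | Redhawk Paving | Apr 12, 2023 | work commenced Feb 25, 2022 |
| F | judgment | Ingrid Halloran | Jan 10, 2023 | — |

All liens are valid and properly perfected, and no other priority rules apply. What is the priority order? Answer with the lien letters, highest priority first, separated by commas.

First, effective dates: A is treated as recorded Dec 17, 2022, the work-commencement date; E relates back to Feb 25, 2022 (work commenced).
As a condominium assessment lien, B is senior to every other lien.
The other liens, earliest effective date first: E (Feb 25, 2022), C (Sep 8, 2022), A (Dec 17, 2022), F (Jan 10, 2023), D (Sep 11, 2023).
F already ranks below B; the subordination has no effect.

B, E, C, A, F, D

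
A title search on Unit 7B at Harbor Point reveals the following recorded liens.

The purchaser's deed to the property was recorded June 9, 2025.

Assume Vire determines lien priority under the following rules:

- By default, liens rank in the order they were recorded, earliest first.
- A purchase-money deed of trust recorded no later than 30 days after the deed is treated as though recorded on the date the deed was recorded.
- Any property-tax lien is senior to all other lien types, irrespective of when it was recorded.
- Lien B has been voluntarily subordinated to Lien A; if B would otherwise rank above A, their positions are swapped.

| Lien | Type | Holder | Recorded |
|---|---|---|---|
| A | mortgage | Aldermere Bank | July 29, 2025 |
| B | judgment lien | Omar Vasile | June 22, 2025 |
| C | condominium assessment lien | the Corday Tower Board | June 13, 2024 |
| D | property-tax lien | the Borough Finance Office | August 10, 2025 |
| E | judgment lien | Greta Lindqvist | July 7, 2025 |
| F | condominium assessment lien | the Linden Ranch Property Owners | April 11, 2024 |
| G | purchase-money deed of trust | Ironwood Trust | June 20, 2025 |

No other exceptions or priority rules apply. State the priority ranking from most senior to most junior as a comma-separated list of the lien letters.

Effective dates after the stated exceptions: G's effective date is the deed date, June 9, 2025.
D, as a property-tax lien, has superpriority and ranks first.
Remaining liens by effective date: F (April 11, 2024), C (June 13, 2024), G (June 9, 2025), B (June 22, 2025), E (July 7, 2025), A (July 29, 2025).
Because B would otherwise rank above A, the subordination swaps them.

D, F, C, G, A, E, B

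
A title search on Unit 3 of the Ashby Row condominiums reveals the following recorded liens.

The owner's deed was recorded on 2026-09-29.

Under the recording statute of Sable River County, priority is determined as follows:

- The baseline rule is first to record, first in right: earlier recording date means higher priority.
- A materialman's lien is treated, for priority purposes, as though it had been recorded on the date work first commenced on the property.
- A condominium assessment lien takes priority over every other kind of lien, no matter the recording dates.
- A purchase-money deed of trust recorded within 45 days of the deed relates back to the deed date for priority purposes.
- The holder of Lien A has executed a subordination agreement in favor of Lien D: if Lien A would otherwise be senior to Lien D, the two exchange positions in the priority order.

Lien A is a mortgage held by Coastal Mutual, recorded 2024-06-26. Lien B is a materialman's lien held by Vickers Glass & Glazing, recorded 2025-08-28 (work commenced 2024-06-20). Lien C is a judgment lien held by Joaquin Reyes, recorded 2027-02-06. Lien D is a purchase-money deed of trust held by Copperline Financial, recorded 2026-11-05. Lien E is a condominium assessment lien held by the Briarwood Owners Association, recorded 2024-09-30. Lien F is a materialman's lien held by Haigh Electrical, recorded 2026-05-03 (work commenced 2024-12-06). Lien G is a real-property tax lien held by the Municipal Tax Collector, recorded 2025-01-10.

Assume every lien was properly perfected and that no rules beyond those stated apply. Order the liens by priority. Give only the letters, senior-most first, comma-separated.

Effective dates after the stated exceptions: B is treated as recorded 2024-06-20, the work-commencement date; D's effective date is the deed date, 2026-09-29; F relates back to 2024-12-06 (work commenced).
As a condominium assessment lien, E is senior to every other lien.
Remaining liens by effective date: B (2024-06-20), A (2024-06-26), F (2024-12-06), G (2025-01-10), D (2026-09-29), C (2027-02-06).
The subordination applies — A was senior to D — so A and D swap.

E, B, D, F, G, A, C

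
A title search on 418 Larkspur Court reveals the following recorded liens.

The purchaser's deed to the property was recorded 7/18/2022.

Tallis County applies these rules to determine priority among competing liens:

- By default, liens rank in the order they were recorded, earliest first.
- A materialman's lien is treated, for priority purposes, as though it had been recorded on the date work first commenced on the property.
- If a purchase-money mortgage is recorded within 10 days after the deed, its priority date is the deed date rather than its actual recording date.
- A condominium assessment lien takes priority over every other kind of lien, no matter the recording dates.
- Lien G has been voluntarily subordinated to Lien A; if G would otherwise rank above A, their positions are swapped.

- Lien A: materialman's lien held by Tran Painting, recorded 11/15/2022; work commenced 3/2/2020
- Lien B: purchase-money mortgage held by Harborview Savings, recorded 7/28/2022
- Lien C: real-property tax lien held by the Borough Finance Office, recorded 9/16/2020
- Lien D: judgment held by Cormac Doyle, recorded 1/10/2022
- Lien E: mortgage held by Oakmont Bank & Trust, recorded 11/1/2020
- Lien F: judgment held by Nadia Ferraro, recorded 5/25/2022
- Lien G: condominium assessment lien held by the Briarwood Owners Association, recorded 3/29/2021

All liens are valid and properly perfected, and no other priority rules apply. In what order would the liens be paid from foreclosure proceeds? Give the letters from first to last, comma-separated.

A, G, C, E, D, F, B

Effective dates after the stated exceptions: A's effective date is 3/2/2020, when work began; B relates back to the deed date 7/18/2022.
G, as a condominium assessment lien, has superpriority and ranks first.
Among the remaining liens, by effective date: A (3/2/2020), C (9/16/2020), E (11/1/2020), D (1/10/2022), F (5/25/2022), B (7/18/2022).
The subordination applies — G was senior to A — so G and A swap.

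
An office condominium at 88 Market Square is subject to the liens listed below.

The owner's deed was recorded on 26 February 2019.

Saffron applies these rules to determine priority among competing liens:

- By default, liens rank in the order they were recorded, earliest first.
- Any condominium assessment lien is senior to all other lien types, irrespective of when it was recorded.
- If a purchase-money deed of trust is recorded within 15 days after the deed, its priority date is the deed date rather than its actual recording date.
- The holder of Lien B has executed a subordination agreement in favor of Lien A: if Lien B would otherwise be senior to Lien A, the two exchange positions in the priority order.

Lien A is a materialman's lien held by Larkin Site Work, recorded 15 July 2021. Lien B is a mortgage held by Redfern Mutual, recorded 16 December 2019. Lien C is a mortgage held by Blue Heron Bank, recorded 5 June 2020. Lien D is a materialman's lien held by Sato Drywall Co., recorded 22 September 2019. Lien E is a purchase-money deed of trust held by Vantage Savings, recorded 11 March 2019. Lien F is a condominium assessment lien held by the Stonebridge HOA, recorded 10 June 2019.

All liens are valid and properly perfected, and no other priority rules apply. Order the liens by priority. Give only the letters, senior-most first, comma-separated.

First, effective dates: E relates back to the deed date 26 February 2019.
F, as a condominium assessment lien, has superpriority and ranks first.
Among the remaining liens, by effective date: E (26 February 2019), D (22 September 2019), B (16 December 2019), C (5 June 2020), A (15 July 2021).
B would otherwise be senior to A, so under the subordination agreement B and A exchange positions.

F, E, D, A, C, B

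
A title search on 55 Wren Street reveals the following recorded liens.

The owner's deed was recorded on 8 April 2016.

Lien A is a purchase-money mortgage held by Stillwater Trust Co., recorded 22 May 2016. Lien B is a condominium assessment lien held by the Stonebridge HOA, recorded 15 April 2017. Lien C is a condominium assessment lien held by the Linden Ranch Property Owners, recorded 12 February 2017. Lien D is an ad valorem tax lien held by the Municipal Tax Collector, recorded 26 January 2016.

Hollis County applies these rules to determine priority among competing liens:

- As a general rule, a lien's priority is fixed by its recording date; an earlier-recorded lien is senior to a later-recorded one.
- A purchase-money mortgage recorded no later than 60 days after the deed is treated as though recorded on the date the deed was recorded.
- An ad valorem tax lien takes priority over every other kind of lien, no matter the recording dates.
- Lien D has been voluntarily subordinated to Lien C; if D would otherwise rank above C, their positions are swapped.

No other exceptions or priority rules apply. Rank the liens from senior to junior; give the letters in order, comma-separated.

C, A, D, B

First, effective dates: A relates back to the deed date 8 April 2016.
As an ad valorem tax lien, D is senior to every other lien.
Ordering the rest by effective date: A (8 April 2016), C (12 February 2017), B (15 April 2017).
D would otherwise be senior to C, so under the subordination agreement D and C exchange positions.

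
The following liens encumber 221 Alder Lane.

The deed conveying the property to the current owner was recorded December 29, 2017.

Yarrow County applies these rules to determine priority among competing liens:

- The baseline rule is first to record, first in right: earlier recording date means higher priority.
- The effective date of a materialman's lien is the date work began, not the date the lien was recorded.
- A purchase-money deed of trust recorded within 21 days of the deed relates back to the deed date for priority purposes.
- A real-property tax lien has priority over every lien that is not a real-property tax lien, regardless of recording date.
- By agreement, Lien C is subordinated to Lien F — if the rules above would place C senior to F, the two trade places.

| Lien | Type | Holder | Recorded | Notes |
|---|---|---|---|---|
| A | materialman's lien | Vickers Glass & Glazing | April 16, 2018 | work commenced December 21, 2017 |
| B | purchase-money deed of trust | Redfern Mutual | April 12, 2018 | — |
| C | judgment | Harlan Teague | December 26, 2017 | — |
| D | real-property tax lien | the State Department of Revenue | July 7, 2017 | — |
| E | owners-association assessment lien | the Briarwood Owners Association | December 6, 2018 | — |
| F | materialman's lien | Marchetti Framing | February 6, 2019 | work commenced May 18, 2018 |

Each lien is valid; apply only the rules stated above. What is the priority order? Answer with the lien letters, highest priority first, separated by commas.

D, A, F, B, C, E

Adjusting effective dates: A is treated as recorded December 21, 2017, the work-commencement date; B was recorded 104 days after the deed, outside the 21-day window, so it keeps its recording date; F is treated as recorded May 18, 2018, the work-commencement date.
D, as a real-property tax lien, has superpriority and ranks first.
Remaining liens by effective date: A (December 21, 2017), C (December 26, 2017), B (April 12, 2018), F (May 18, 2018), E (December 6, 2018).
The subordination applies — C was senior to F — so C and F swap.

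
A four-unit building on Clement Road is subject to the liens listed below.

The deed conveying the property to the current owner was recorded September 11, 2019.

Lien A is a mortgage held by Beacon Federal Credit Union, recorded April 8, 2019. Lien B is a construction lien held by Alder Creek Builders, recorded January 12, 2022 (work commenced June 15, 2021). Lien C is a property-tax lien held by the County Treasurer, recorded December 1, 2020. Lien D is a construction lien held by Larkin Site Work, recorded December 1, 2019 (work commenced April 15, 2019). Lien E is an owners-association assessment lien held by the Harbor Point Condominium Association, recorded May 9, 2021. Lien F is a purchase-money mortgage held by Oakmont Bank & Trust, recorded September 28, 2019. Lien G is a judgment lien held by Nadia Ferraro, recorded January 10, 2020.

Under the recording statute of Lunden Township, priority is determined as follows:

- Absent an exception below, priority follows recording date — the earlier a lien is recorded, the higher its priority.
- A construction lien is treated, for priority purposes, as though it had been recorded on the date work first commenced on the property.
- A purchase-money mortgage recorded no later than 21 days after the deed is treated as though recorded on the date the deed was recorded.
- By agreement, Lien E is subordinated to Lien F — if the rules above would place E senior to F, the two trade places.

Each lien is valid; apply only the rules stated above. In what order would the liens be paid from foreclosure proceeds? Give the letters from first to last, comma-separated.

Adjusting effective dates: B's effective date is June 15, 2021, when work began; D's effective date is April 15, 2019, when work began; F was recorded within the 21-day window, so its effective date is the deed date September 11, 2019.
By effective date, earliest first: A (April 8, 2019), D (April 15, 2019), F (September 11, 2019), G (January 10, 2020), C (December 1, 2020), E (May 9, 2021), B (June 15, 2021).
Since E is not senior to F, the subordination leaves the order unchanged.

A, D, F, G, C, E, B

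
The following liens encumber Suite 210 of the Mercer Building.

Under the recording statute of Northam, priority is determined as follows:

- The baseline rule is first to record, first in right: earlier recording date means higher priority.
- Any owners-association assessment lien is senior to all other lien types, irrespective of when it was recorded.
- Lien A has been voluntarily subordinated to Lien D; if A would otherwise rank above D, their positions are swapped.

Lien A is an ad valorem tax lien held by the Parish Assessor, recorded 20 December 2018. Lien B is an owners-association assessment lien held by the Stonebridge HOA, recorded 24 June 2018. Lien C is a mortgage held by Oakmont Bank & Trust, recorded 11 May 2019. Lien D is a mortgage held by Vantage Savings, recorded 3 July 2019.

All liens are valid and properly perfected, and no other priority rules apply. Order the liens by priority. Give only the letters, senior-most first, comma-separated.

B, D, C, A

As an owners-association assessment lien, B is senior to every other lien.
The other liens, earliest effective date first: A (20 December 2018), C (11 May 2019), D (3 July 2019).
The subordination applies — A was senior to D — so A and D swap.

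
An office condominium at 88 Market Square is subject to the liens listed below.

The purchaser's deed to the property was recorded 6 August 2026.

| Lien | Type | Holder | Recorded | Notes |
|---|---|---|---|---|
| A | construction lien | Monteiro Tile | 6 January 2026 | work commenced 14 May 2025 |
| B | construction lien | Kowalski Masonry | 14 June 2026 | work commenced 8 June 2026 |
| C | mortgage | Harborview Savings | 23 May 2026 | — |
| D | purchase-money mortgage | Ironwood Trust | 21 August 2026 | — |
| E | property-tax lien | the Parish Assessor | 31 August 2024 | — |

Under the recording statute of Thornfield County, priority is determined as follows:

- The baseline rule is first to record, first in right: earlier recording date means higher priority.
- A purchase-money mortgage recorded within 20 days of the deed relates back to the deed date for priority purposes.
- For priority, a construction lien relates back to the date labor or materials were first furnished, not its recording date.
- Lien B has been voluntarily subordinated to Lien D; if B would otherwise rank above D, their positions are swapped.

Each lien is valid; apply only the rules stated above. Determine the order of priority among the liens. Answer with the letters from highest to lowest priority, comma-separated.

E, A, C, D, B

Adjusting effective dates: A is treated as recorded 14 May 2025, the work-commencement date; B's effective date is 8 June 2026, when work began; D relates back to the deed date 6 August 2026.
By effective date, earliest first: E (31 August 2024), A (14 May 2025), C (23 May 2026), B (8 June 2026), D (6 August 2026).
B is senior to D before the subordination, so the two trade places.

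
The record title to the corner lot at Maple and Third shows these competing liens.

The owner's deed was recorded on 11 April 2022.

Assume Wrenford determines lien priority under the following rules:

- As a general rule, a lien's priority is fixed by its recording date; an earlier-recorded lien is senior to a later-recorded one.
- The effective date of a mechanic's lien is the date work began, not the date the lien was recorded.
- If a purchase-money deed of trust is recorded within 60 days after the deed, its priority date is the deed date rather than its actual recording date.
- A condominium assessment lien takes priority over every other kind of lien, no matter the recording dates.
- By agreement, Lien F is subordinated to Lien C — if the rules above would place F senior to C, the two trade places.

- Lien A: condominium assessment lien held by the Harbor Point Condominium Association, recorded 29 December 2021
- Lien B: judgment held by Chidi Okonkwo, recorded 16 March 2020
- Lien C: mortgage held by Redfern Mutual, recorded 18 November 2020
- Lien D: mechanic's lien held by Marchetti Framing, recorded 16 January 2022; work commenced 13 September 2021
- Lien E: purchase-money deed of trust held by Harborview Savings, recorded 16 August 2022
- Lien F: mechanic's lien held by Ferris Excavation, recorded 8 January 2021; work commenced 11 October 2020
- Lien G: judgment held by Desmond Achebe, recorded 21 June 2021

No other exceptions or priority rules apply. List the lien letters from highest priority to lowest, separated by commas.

Effective dates: D is treated as recorded 13 September 2021, the work-commencement date; E missed the 60-day window (127 days after the deed), so its recording date stands; F is treated as recorded 11 October 2020, the work-commencement date.
A, as a condominium assessment lien, has superpriority and ranks first.
Ordering the rest by effective date: B (16 March 2020), F (11 October 2020), C (18 November 2020), G (21 June 2021), D (13 September 2021), E (16 August 2022).
Because F would otherwise rank above C, the subordination swaps them.

A, B, C, F, G, D, E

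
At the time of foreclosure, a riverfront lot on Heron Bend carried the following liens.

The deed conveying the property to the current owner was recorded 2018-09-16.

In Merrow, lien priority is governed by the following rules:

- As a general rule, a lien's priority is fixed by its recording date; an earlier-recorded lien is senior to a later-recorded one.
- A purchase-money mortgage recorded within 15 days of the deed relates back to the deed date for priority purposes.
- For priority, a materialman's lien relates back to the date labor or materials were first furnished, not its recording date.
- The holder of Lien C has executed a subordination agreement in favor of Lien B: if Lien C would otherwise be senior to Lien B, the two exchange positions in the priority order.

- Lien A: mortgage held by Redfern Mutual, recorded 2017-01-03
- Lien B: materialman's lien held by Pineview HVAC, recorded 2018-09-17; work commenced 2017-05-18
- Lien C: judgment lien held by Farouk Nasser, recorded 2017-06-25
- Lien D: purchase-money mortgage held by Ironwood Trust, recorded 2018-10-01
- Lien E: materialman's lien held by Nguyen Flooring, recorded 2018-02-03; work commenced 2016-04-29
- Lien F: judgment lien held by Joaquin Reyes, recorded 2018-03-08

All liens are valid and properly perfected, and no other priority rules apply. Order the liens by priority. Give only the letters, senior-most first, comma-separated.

E, A, B, C, F, D

Effective dates after the stated exceptions: B is treated as recorded 2017-05-18, the work-commencement date; D relates back to the deed date 2018-09-16; E's effective date is 2016-04-29, when work began.
Ordering by effective date: E (2016-04-29), A (2017-01-03), B (2017-05-18), C (2017-06-25), F (2018-03-08), D (2018-09-16).
C already ranks below B; the subordination has no effect.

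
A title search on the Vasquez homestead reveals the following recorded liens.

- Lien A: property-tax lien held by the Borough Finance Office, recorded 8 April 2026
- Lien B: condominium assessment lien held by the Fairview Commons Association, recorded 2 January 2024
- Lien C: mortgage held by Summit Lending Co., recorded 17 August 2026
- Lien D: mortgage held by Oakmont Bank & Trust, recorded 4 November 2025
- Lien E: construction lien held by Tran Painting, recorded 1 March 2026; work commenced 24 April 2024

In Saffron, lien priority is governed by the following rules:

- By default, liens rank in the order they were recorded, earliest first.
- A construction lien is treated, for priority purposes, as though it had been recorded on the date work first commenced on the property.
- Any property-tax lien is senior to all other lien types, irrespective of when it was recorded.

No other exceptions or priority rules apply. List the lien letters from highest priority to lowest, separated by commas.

Effective dates after the stated exceptions: E's effective date is 24 April 2024, when work began.
A is a property-tax lien and takes priority over every other lien.
Among the remaining liens, by effective date: B (2 January 2024), E (24 April 2024), D (4 November 2025), C (17 August 2026).

A, B, E, D, C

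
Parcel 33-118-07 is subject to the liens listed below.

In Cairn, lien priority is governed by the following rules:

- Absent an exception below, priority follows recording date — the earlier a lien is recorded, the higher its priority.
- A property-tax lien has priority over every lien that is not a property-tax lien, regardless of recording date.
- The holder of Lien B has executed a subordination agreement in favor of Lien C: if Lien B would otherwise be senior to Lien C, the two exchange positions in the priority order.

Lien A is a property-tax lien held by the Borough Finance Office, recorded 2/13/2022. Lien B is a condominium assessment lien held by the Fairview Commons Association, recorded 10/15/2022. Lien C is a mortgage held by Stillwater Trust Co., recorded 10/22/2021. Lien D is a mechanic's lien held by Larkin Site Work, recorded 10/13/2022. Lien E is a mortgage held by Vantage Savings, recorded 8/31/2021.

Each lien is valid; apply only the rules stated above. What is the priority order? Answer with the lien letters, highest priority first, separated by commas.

A, E, C, D, B

A is a property-tax lien, so it outranks all other liens regardless of date.
Remaining liens by effective date: E (8/31/2021), C (10/22/2021), D (10/13/2022), B (10/15/2022).
B already ranks below C; the subordination has no effect.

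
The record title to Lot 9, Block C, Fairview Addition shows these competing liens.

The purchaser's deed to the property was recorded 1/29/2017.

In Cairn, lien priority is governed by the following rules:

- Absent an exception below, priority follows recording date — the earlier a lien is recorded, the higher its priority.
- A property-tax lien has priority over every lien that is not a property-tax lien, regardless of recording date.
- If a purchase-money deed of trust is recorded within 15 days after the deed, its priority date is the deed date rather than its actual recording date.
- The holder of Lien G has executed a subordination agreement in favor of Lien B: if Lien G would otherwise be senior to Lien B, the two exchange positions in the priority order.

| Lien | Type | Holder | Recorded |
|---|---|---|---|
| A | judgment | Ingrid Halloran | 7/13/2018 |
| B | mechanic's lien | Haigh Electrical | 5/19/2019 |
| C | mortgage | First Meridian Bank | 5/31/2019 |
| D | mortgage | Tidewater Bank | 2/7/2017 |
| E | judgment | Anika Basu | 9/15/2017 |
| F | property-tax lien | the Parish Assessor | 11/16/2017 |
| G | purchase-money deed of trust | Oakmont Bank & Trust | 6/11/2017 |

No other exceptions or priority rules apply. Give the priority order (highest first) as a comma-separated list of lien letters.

Effective dates: G was recorded 133 days after the deed, outside the 15-day window, so it keeps its recording date.
As a property-tax lien, F is senior to every other lien.
The other liens, earliest effective date first: D (2/7/2017), G (6/11/2017), E (9/15/2017), A (7/13/2018), B (5/19/2019), C (5/31/2019).
Because G would otherwise rank above B, the subordination swaps them.

F, D, B, E, A, G, C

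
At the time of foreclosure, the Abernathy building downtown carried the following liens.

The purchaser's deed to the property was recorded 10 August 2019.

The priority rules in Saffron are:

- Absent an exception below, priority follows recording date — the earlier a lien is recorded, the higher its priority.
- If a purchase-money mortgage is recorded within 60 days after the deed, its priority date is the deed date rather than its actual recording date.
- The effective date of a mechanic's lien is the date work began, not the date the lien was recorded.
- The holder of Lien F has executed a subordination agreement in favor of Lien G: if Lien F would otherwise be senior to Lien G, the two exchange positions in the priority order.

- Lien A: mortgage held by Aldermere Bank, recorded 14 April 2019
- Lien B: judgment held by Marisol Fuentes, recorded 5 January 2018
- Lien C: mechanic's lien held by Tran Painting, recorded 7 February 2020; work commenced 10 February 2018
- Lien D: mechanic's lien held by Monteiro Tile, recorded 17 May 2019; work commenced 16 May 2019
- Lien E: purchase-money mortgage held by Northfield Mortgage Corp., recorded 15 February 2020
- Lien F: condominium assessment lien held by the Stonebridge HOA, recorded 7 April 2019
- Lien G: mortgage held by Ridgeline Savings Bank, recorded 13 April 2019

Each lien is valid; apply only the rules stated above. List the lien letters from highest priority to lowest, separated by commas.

Effective dates after the stated exceptions: C's effective date is 10 February 2018, when work began; D is treated as recorded 16 May 2019, the work-commencement date; E was recorded 189 days after the deed — beyond 60 days — so no relation-back applies.
Ordering by effective date: B (5 January 2018), C (10 February 2018), F (7 April 2019), G (13 April 2019), A (14 April 2019), D (16 May 2019), E (15 February 2020).
F is senior to G before the subordination, so the two trade places.

B, C, G, F, A, D, E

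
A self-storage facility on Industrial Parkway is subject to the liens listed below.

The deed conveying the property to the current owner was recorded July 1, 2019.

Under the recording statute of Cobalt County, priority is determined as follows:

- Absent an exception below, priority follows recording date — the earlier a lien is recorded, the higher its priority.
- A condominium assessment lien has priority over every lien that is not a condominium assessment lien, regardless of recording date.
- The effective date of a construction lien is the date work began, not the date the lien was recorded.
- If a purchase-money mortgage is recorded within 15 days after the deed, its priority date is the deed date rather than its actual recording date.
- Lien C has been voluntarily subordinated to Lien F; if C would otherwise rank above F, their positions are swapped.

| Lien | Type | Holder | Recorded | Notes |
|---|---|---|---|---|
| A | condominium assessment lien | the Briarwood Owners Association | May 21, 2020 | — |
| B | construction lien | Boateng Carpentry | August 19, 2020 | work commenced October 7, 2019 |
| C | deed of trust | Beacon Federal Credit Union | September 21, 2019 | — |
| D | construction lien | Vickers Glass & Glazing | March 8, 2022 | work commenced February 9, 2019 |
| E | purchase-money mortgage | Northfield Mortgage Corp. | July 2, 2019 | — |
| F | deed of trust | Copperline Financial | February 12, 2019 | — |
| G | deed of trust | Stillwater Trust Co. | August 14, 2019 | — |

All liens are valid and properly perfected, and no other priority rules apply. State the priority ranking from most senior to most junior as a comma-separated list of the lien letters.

A, D, F, E, G, C, B

Adjusting effective dates: B's effective date is October 7, 2019, when work began; D is treated as recorded February 9, 2019, the work-commencement date; E's effective date is the deed date, July 1, 2019.
As a condominium assessment lien, A is senior to every other lien.
Remaining liens by effective date: D (February 9, 2019), F (February 12, 2019), E (July 1, 2019), G (August 14, 2019), C (September 21, 2019), B (October 7, 2019).
C is already junior to F, so the subordination agreement changes nothing.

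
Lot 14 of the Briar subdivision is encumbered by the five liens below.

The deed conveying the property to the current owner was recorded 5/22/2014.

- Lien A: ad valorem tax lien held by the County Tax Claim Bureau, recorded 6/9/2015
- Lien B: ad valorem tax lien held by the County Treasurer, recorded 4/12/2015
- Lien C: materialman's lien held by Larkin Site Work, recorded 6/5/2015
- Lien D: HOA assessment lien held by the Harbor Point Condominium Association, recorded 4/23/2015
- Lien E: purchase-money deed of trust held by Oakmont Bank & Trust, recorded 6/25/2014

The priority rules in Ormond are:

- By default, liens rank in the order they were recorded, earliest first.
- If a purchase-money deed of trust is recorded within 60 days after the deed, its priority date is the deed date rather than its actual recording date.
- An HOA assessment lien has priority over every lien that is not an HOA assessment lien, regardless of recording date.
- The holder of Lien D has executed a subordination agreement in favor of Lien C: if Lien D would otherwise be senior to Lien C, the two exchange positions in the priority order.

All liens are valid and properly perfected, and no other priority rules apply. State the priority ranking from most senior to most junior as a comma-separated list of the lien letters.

First, effective dates: E relates back to the deed date 5/22/2014.
D, as an HOA assessment lien, has superpriority and ranks first.
The other liens, earliest effective date first: E (5/22/2014), B (4/12/2015), C (6/5/2015), A (6/9/2015).
D would otherwise be senior to C, so under the subordination agreement D and C exchange positions.

C, E, B, D, A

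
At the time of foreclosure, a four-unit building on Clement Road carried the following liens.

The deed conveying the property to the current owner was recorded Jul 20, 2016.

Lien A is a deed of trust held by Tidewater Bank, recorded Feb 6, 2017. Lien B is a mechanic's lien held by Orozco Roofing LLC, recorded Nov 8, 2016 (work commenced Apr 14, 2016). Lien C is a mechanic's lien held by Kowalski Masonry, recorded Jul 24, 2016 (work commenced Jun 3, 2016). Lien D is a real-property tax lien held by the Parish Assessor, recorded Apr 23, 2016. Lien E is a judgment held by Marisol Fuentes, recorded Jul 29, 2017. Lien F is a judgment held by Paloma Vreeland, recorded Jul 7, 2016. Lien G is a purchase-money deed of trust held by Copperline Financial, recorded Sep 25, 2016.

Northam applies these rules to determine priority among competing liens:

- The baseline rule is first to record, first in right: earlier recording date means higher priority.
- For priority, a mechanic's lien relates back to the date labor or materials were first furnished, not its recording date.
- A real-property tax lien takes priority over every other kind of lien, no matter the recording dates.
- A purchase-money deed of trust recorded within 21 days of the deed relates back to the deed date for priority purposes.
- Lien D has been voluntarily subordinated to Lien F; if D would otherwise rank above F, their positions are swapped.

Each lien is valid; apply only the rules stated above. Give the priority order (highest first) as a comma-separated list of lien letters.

F, B, C, D, G, A, E

Adjusting effective dates: B is treated as recorded Apr 14, 2016, the work-commencement date; C's effective date is Jun 3, 2016, when work began; G missed the 21-day window (67 days after the deed), so its recording date stands.
D is a real-property tax lien, so it outranks all other liens regardless of date.
Among the remaining liens, by effective date: B (Apr 14, 2016), C (Jun 3, 2016), F (Jul 7, 2016), G (Sep 25, 2016), A (Feb 6, 2017), E (Jul 29, 2017).
D would otherwise be senior to F, so under the subordination agreement D and F exchange positions.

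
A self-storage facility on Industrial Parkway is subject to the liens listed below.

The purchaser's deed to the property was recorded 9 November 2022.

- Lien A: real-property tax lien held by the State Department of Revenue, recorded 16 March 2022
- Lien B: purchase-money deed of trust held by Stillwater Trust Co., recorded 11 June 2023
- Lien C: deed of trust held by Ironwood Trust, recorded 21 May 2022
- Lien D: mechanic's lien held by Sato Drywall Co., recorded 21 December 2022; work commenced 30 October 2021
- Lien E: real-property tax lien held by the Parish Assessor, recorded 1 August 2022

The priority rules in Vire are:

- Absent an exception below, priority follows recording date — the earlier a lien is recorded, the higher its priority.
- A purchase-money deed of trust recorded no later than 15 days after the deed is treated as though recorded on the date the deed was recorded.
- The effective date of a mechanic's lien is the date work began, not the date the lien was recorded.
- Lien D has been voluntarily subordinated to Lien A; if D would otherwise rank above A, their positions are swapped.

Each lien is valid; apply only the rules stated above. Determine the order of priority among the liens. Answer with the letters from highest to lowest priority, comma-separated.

Effective dates after the stated exceptions: B was recorded 214 days after the deed, outside the 15-day window, so it keeps its recording date; D's effective date is 30 October 2021, when work began.
By effective date, earliest first: D (30 October 2021), A (16 March 2022), C (21 May 2022), E (1 August 2022), B (11 June 2023).
The subordination applies — D was senior to A — so D and A swap.

A, D, C, E, B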